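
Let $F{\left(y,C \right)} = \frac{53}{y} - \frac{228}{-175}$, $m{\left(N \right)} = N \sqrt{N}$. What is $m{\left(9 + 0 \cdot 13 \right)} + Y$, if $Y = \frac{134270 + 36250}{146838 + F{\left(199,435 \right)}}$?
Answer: $\frac{144007934919}{5113687997} \approx 28.161$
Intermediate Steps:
$m{\left(N \right)} = N^{\frac{3}{2}}$
$F{\left(y,C \right)} = \frac{228}{175} + \frac{53}{y}$ ($F{\left(y,C \right)} = \frac{53}{y} - - \frac{228}{175} = \frac{53}{y} + \frac{228}{175} = \frac{228}{175} + \frac{53}{y}$)
$Y = \frac{5938359000}{5113687997}$ ($Y = \frac{134270 + 36250}{146838 + \left(\frac{228}{175} + \frac{53}{199}\right)} = \frac{170520}{146838 + \left(\frac{228}{175} + 53 \cdot \frac{1}{199}\right)} = \frac{170520}{146838 + \left(\frac{228}{175} + \frac{53}{199}\right)} = \frac{170520}{146838 + \frac{54647}{34825}} = \frac{170520}{\frac{5113687997}{34825}} = 170520 \cdot \frac{34825}{5113687997} = \frac{5938359000}{5113687997} \approx 1.1613$)
$m{\left(9 + 0 \cdot 13 \right)} + Y = \left(9 + 0 \cdot 13\right)^{\frac{3}{2}} + \frac{5938359000}{5113687997} = \left(9 + 0\right)^{\frac{3}{2}} + \frac{5938359000}{5113687997} = 9^{\frac{3}{2}} + \frac{5938359000}{5113687997} = 27 + \frac{5938359000}{5113687997} = \frac{144007934919}{5113687997}$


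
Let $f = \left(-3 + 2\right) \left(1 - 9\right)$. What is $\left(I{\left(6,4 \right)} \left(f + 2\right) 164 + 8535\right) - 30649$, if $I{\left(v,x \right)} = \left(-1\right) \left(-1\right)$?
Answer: $-20474$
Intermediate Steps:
$I{\left(v,x \right)} = 1$
$f = 8$ ($f = - (1 - 9) = \left(-1\right) \left(-8\right) = 8$)
$\left(I{\left(6,4 \right)} \left(f + 2\right) 164 + 8535\right) - 30649 = \left(1 \left(8 + 2\right) 164 + 8535\right) - 30649 = \left(1 \cdot 10 \cdot 164 + 8535\right) - 30649 = \left(10 \cdot 164 + 8535\right) - 30649 = \left(1640 + 8535\right) - 30649 = 10175 - 30649 = -20474$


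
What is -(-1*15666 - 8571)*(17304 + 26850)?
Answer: 1070160498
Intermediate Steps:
-(-1*15666 - 8571)*(17304 + 26850) = -(-15666 - 8571)*44154 = -(-24237)*44154 = -1*(-1070160498) = 1070160498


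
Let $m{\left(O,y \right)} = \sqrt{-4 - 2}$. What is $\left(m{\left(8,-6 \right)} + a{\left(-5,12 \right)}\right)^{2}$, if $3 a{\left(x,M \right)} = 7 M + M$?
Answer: $\left(32 + i \sqrt{6}\right)^{2} \approx 1018.0 + 156.77 i$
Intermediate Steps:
$a{\left(x,M \right)} = \frac{8 M}{3}$ ($a{\left(x,M \right)} = \frac{7 M + M}{3} = \frac{8 M}{3}$)
$m{\left(O,y \right)} = i \sqrt{6}$ ($m{\left(O,y \right)} = \sqrt{-6} = i \sqrt{6}$)
$\left(m{\left(8,-6 \right)} + a{\left(-5,12 \right)}\right)^{2} = \left(i \sqrt{6} + \frac{8}{3} \cdot 12\right)^{2} = \left(i \sqrt{6} + 32\right)^{2} = \left(32 + i \sqrt{6}\right)^{2}$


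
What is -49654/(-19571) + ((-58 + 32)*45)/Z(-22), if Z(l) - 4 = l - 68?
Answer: 13584157/841553 ≈ 16.142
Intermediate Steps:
Z(l) = -64 + l (Z(l) = 4 + (l - 68) = 4 + (-68 + l) = -64 + l)
-49654/(-19571) + ((-58 + 32)*45)/Z(-22) = -49654/(-19571) + ((-58 + 32)*45)/(-64 - 22) = -49654*(-1/19571) - 26*45/(-86) = 49654/19571 - 1170*(-1/86) = 49654/19571 + 585/43 = 13584157/841553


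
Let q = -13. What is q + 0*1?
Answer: -13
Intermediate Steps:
q + 0*1 = -13 + 0*1 = -13 + 0 = -13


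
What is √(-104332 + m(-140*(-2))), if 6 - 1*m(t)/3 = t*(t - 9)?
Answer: I*√331954 ≈ 576.15*I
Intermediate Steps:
m(t) = 18 - 3*t*(-9 + t) (m(t) = 18 - 3*t*(t - 9) = 18 - 3*t*(-9 + t))
√(-104332 + m(-140*(-2))) = √(-104332 + (18 - 3*(-140*(-2))² + 27*(-140*(-2)))) = √(-104332 + (18 - 3*280² + 27*280)) = √(-104332 + (18 - 3*78400 + 7560)) = √(-104332 + (18 - 235200 + 7560)) = √(-104332 - 227622) = √(-331954) = I*√331954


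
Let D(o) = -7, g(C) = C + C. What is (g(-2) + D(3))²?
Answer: 121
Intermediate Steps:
g(C) = 2*C
(g(-2) + D(3))² = (2*(-2) - 7)² = (-4 - 7)² = (-11)² = 121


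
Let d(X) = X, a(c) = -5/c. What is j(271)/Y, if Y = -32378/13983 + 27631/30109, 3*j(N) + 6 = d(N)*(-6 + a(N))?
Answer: 229733386213/588504929 ≈ 390.37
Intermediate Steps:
j(N) = -2 + N*(-6 - 5/N)/3 (j(N) = -2 + (N*(-6 - 5/N))/3 = -2 + N*(-6 - 5/N)/3)
Y = -588504929/421014147 (Y = -32378*1/13983 + 27631*(1/30109) = -32378/13983 + 27631/30109 = -588504929/421014147 ≈ -1.3978)
j(271)/Y = (-11/3 - 2*271)/(-588504929/421014147) = (-11/3 - 542)*(-421014147/588504929) = -1637/3*(-421014147/588504929) = 229733386213/588504929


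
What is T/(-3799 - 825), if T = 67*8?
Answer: -67/578 ≈ -0.11592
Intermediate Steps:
T = 536
T/(-3799 - 825) = 536/(-3799 - 825) = 536/(-4624) = 536*(-1/4624) = -67/578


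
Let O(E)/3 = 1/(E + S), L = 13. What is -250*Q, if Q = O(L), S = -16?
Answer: 250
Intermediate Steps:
O(E) = 3/(-16 + E) (O(E) = 3/(E - 16) = 3/(-16 + E))
Q = -1 (Q = 3/(-16 + 13) = 3/(-3) = 3*(-⅓) = -1)
-250*Q = -250*(-1) = 250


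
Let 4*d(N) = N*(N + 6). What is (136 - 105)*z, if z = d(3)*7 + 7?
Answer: 6727/4 ≈ 1681.8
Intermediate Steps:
d(N) = N*(6 + N)/4 (d(N) = (N*(N + 6))/4 = (N*(6 + N))/4 = N*(6 + N)/4)
z = 217/4 (z = ((¼)*3*(6 + 3))*7 + 7 = ((¼)*3*9)*7 + 7 = (27/4)*7 + 7 = 189/4 + 7 = 217/4 ≈ 54.250)
(136 - 105)*z = (136 - 105)*(217/4) = 31*(217/4) = 6727/4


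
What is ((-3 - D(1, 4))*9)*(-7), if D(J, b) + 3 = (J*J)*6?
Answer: 378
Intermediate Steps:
D(J, b) = -3 + 6*J² (D(J, b) = -3 + (J*J)*6 = -3 + J²*6 = -3 + 6*J²)
((-3 - D(1, 4))*9)*(-7) = ((-3 - (-3 + 6*1²))*9)*(-7) = ((-3 - (-3 + 6*1))*9)*(-7) = ((-3 - (-3 + 6))*9)*(-7) = ((-3 - 1*3)*9)*(-7) = ((-3 - 3)*9)*(-7) = -6*9*(-7) = -54*(-7) = 378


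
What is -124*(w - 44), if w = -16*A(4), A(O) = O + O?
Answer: 21328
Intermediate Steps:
A(O) = 2*O
w = -128 (w = -32*4 = -16*8 = -128)
-124*(w - 44) = -124*(-128 - 44) = -124*(-172) = 21328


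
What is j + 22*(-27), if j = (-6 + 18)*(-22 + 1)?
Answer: -846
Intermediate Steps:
j = -252 (j = 12*(-21) = -252)
j + 22*(-27) = -252 + 22*(-27) = -252 - 594 = -846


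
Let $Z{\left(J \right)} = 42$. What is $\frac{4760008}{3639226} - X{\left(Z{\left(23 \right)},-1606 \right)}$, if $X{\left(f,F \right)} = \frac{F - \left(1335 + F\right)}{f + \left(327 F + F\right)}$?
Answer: $\frac{1251180803549}{958437477038} \approx 1.3054$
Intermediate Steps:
$X{\left(f,F \right)} = - \frac{1335}{f + 328 F}$
$\frac{4760008}{3639226} - X{\left(Z{\left(23 \right)},-1606 \right)} = \frac{4760008}{3639226} - - \frac{1335}{42 + 328 \left(-1606\right)} = 4760008 \cdot \frac{1}{3639226} - - \frac{1335}{42 - 526768} = \frac{2380004}{1819613} - - \frac{1335}{-526726} = \frac{2380004}{1819613} - \left(-1335\right) \left(- \frac{1}{526726}\right) = \frac{2380004}{1819613} - \frac{1335}{526726} = \frac{1251180803549}{958437477038}$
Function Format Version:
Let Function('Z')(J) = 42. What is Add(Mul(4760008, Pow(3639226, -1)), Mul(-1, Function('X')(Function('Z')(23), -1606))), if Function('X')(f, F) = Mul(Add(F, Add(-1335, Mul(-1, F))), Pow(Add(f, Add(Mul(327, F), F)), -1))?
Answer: Rational(1251180803549, 958437477038) ≈ 1.3054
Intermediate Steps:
Function('X')(f, F) = Mul(-1335, Pow(Add(f, Mul(328, F)), -1))
Add(Mul(4760008, Pow(3639226, -1)), Mul(-1, Function('X')(Function('Z')(23), -1606))) = Add(Mul(4760008, Pow(3639226, -1)), Mul(-1, Mul(-1335, Pow(Add(42, Mul(328, -1606)), -1)))) = Add(Mul(4760008, Rational(1, 3639226)), Mul(-1, Mul(-1335, Pow(Add(42, -526768), -1)))) = Add(Rational(2380004, 1819613), Mul(-1, Mul(-1335, Pow(-526726, -1)))) = Add(Rational(2380004, 1819613), Mul(-1, Mul(-1335, Rational(-1, 526726)))) = Add(Rational(2380004, 1819613), Mul(-1, Rational(1335, 526726))) = Add(Rational(2380004, 1819613), Rational(-1335, 526726)) = Rational(1251180803549, 958437477038)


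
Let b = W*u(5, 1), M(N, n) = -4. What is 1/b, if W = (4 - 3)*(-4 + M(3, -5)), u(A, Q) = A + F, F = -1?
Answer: -1/32 ≈ -0.031250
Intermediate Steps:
u(A, Q) = -1 + A (u(A, Q) = A - 1 = -1 + A)
W = -8 (W = (4 - 3)*(-4 - 4) = 1*(-8) = -8)
b = -32 (b = -8*(-1 + 5) = -8*4 = -32)
1/b = 1/(-32) = -1/32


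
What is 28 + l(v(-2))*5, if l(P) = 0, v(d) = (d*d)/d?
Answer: 28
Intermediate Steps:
v(d) = d (v(d) = d²/d = d)
28 + l(v(-2))*5 = 28 + 0*5 = 28 + 0 = 28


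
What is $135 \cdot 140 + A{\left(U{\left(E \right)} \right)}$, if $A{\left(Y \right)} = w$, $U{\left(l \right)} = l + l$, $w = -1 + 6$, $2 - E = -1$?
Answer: $18905$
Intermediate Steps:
$E = 3$ ($E = 2 - -1 = 2 + 1 = 3$)
$w = 5$
$U{\left(l \right)} = 2 l$
$A{\left(Y \right)} = 5$
$135 \cdot 140 + A{\left(U{\left(E \right)} \right)} = 135 \cdot 140 + 5 = 18900 + 5 = 18905$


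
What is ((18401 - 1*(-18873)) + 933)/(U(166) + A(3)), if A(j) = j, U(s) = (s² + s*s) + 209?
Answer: 38207/55324 ≈ 0.69060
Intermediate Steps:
U(s) = 209 + 2*s² (U(s) = (s² + s²) + 209 = 2*s² + 209 = 209 + 2*s²)
((18401 - 1*(-18873)) + 933)/(U(166) + A(3)) = ((18401 - 1*(-18873)) + 933)/((209 + 2*166²) + 3) = ((18401 + 18873) + 933)/((209 + 2*27556) + 3) = (37274 + 933)/((209 + 55112) + 3) = 38207/(55321 + 3) = 38207/55324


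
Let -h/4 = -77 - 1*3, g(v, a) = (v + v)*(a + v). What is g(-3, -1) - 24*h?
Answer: -7656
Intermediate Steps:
g(v, a) = 2*v*(a + v) (g(v, a) = (2*v)*(a + v) = 2*v*(a + v))
h = 320 (h = -4*(-77 - 1*3) = -4*(-77 - 3) = -4*(-80) = 320)
g(-3, -1) - 24*h = 2*(-3)*(-1 - 3) - 24*320 = 2*(-3)*(-4) - 7680 = 24 - 7680 = -7656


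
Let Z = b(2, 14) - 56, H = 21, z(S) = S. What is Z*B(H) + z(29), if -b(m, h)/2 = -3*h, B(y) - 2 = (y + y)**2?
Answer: 49477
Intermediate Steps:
B(y) = 2 + 4*y**2 (B(y) = 2 + (y + y)**2 = 2 + (2*y)**2 = 2 + 4*y**2)
b(m, h) = 6*h (b(m, h) = -(-6)*h = 6*h)
Z = 28 (Z = 6*14 - 56 = 84 - 56 = 28)
Z*B(H) + z(29) = 28*(2 + 4*21**2) + 29 = 28*(2 + 4*441) + 29 = 28*(2 + 1764) + 29 = 28*1766 + 29 = 49448 + 29 = 49477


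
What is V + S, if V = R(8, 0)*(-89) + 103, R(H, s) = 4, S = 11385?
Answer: 11132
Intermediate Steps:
V = -253 (V = 4*(-89) + 103 = -356 + 103 = -253)
V + S = -253 + 11385 = 11132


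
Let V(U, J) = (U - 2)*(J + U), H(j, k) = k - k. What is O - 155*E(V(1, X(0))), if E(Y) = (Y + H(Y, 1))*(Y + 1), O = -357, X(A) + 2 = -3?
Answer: -3457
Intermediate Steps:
H(j, k) = 0
X(A) = -5 (X(A) = -2 - 3 = -5)
V(U, J) = (-2 + U)*(J + U)
E(Y) = Y*(1 + Y) (E(Y) = (Y + 0)*(Y + 1) = Y*(1 + Y))
O - 155*E(V(1, X(0))) = -357 - 155*(1² - 2*(-5) - 2*1 - 5*1)*(1 + (1² - 2*(-5) - 2*1 - 5*1)) = -357 - 155*(1 + 10 - 2 - 5)*(1 + (1 + 10 - 2 - 5)) = -357 - 620*(1 + 4) = -357 - 620*5 = -357 - 155*20 = -357 - 3100 = -3457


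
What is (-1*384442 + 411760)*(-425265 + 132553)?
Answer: -7996306416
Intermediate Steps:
(-1*384442 + 411760)*(-425265 + 132553) = (-384442 + 411760)*(-292712) = 27318*(-292712) = -7996306416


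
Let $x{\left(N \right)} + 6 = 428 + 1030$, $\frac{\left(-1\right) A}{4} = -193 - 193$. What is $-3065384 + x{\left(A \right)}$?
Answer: $-3063932$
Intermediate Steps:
$A = 1544$ ($A = - 4 \left(-193 - 193\right) = \left(-4\right) \left(-386\right) = 1544$)
$x{\left(N \right)} = 1452$ ($x{\left(N \right)} = -6 + \left(428 + 1030\right) = -6 + 1458 = 1452$)
$-3065384 + x{\left(A \right)} = -3065384 + 1452 = -3063932$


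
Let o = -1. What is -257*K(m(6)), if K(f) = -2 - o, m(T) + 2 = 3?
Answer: 257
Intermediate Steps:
m(T) = 1 (m(T) = -2 + 3 = 1)
K(f) = -1 (K(f) = -2 - 1*(-1) = -2 + 1 = -1)
-257*K(m(6)) = -257*(-1) = 257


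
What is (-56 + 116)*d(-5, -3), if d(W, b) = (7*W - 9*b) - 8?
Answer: -960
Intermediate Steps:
d(W, b) = -8 - 9*b + 7*W (d(W, b) = (-9*b + 7*W) - 8 = -8 - 9*b + 7*W)
(-56 + 116)*d(-5, -3) = (-56 + 116)*(-8 - 9*(-3) + 7*(-5)) = 60*(-8 + 27 - 35) = 60*(-16) = -960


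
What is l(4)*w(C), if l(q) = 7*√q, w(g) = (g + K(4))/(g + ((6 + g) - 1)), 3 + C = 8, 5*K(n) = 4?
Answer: 406/75 ≈ 5.4133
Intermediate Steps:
K(n) = ⅘ (K(n) = (⅕)*4 = ⅘)
C = 5 (C = -3 + 8 = 5)
w(g) = (⅘ + g)/(5 + 2*g) (w(g) = (g + ⅘)/(g + ((6 + g) - 1)) = (⅘ + g)/(g + (5 + g)) = (⅘ + g)/(5 + 2*g))
l(4)*w(C) = (7*√4)*((4 + 5*5)/(5*(5 + 2*5))) = (7*2)*((4 + 25)/(5*(5 + 10))) = 14*((⅕)*29/15) = 14*((⅕)*(1/15)*29) = 14*(29/75) = 406/75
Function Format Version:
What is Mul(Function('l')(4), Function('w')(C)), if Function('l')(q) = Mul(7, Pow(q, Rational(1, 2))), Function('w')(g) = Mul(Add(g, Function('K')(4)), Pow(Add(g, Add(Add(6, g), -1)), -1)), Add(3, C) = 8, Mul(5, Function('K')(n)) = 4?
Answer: Rational(406, 75) ≈ 5.4133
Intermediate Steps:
Function('K')(n) = Rational(4, 5) (Function('K')(n) = Mul(Rational(1, 5), 4) = Rational(4, 5))
C = 5 (C = Add(-3, 8) = 5)
Function('w')(g) = Mul(Pow(Add(5, Mul(2, g)), -1), Add(Rational(4, 5), g)) (Function('w')(g) = Mul(Add(g, Rational(4, 5)), Pow(Add(g, Add(Add(6, g), -1)), -1)) = Mul(Add(Rational(4, 5), g), Pow(Add(g, Add(5, g)), -1)) = Mul(Add(Rational(4, 5), g), Pow(Add(5, Mul(2, g)), -1)) = Mul(Pow(Add(5, Mul(2, g)), -1), Add(Rational(4, 5), g)))
Mul(Function('l')(4), Function('w')(C)) = Mul(Mul(7, Pow(4, Rational(1, 2))), Mul(Rational(1, 5), Pow(Add(5, Mul(2, 5)), -1), Add(4, Mul(5, 5)))) = Mul(Mul(7, 2), Mul(Rational(1, 5), Pow(Add(5, 10), -1), Add(4, 25))) = Mul(14, Mul(Rational(1, 5), Pow(15, -1), 29)) = Mul(14, Mul(Rational(1, 5), Rational(1, 15), 29)) = Mul(14, Rational(29, 75)) = Rational(406, 75)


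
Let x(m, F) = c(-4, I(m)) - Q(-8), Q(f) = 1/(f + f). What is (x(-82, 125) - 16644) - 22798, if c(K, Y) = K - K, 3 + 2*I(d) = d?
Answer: -631071/16 ≈ -39442.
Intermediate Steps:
I(d) = -3/2 + d/2
Q(f) = 1/(2*f)
c(K, Y) = 0
x(m, F) = 1/16 (x(m, F) = 0 - 1/(2*(-8)) = 0 - (-1)/(2*8) = 0 - 1*(-1/16) = 0 + 1/16 = 1/16)
(x(-82, 125) - 16644) - 22798 = (1/16 - 16644) - 22798 = -266303/16 - 22798 = -631071/16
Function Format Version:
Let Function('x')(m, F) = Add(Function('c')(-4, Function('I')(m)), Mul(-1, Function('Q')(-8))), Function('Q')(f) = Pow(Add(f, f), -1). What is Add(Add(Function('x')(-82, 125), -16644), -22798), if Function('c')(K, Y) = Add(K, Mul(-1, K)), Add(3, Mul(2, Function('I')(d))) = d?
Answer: Rational(-631071, 16) ≈ -39442.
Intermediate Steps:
Function('I')(d) = Add(Rational(-3, 2), Mul(Rational(1, 2), d))
Function('Q')(f) = Mul(Rational(1, 2), Pow(f, -1)) (Function('Q')(f) = Pow(Mul(2, f), -1) = Mul(Rational(1, 2), Pow(f, -1)))
Function('c')(K, Y) = 0
Function('x')(m, F) = Rational(1, 16) (Function('x')(m, F) = Add(0, Mul(-1, Mul(Rational(1, 2), Pow(-8, -1)))) = Add(0, Mul(-1, Mul(Rational(1, 2), Rational(-1, 8)))) = Add(0, Mul(-1, Rational(-1, 16))) = Add(0, Rational(1, 16)) = Rational(1, 16))
Add(Add(Function('x')(-82, 125), -16644), -22798) = Add(Add(Rational(1, 16), -16644), -22798) = Add(Rational(-266303, 16), -22798) = Rational(-631071, 16)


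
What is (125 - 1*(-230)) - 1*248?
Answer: 107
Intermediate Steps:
(125 - 1*(-230)) - 1*248 = (125 + 230) - 248 = 355 - 248 = 107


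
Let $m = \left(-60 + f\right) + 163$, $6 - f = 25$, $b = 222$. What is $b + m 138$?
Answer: $11814$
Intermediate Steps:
$f = -19$ ($f = 6 - 25 = -19$)
$m = 84$ ($m = \left(-60 - 19\right) + 163 = -79 + 163 = 84$)
$b + m 138 = 222 + 84 \cdot 138 = 222 + 11592 = 11814$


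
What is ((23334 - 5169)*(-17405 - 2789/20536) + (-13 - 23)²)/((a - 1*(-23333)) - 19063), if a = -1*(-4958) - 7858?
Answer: -6492723285729/28134320 ≈ -2.3078e+5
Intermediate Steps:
a = -2900 (a = 4958 - 7858 = -2900)
((23334 - 5169)*(-17405 - 2789/20536) + (-13 - 23)²)/((a - 1*(-23333)) - 19063) = ((23334 - 5169)*(-17405 - 2789/20536) + (-13 - 23)²)/((-2900 - 1*(-23333)) - 19063) = (18165*(-17405 - 2789*1/20536) + (-36)²)/((-2900 + 23333) - 19063) = (18165*(-17405 - 2789/20536) + 1296)/(20433 - 19063) = (18165*(-357431869/20536) + 1296)/1370 = (-6492749900385/20536 + 1296)*(1/1370) = -6492723285729/20536*1/1370 = -6492723285729/28134320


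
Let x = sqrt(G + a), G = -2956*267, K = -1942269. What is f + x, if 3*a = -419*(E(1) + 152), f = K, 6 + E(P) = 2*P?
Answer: -1942269 + 2*I*sqrt(1822326)/3 ≈ -1.9423e+6 + 899.96*I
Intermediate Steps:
E(P) = -6 + 2*P
f = -1942269
G = -789252
a = -62012/3 (a = (-419*((-6 + 2*1) + 152))/3 = (-419*((-6 + 2) + 152))/3 = (-419*(-4 + 152))/3 = (-419*148)/3 = (1/3)*(-62012) = -62012/3 ≈ -20671.)
x = 2*I*sqrt(1822326)/3 (x = sqrt(-789252 - 62012/3) = sqrt(-2429768/3) = 2*I*sqrt(1822326)/3 ≈ 899.96*I)
f + x = -1942269 + 2*I*sqrt(1822326)/3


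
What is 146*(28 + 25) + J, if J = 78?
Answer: 7816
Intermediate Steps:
146*(28 + 25) + J = 146*(28 + 25) + 78 = 146*53 + 78 = 7738 + 78 = 7816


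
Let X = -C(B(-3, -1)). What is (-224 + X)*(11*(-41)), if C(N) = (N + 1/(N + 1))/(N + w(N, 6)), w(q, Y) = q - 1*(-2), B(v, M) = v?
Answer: 811349/8 ≈ 1.0142e+5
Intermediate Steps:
w(q, Y) = 2 + q (w(q, Y) = q + 2 = 2 + q)
C(N) = (N + 1/(1 + N))/(2 + 2*N) (C(N) = (N + 1/(N + 1))/(N + (2 + N)) = (N + 1/(1 + N))/(2 + 2*N))
X = -7/8 (X = -(1 - 3 + (-3)²)/(2*(1 + (-3)² + 2*(-3))) = -(1 - 3 + 9)/(2*(1 + 9 - 6)) = -7/(2*4) = -1*7/8 = -7/8 ≈ -0.87500)
(-224 + X)*(11*(-41)) = (-224 - 7/8)*(11*(-41)) = -1799/8*(-451) = 811349/8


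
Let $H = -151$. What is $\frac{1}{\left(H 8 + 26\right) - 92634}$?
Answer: $- \frac{1}{93816} \approx -1.0659 \cdot 10^{-5}$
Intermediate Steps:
$\frac{1}{\left(H 8 + 26\right) - 92634} = \frac{1}{\left(\left(-151\right) 8 + 26\right) - 92634} = \frac{1}{\left(-1208 + 26\right) - 92634} = \frac{1}{-1182 - 92634} = \frac{1}{-93816} = - \frac{1}{93816}$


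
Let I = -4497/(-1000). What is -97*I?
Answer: -436209/1000 ≈ -436.21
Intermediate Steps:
I = 4497/1000 (I = -4497*(-1/1000) = 4497/1000 ≈ 4.4970)
-97*I = -97*4497/1000 = -436209/1000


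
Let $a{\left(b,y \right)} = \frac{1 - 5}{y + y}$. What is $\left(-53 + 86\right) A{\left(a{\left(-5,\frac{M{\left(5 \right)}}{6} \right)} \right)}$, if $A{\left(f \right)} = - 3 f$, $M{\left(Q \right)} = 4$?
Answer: $297$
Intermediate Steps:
$a{\left(b,y \right)} = - \frac{2}{y}$ ($a{\left(b,y \right)} = - \frac{4}{2 y} = - 4 \frac{1}{2 y} = - \frac{2}{y}$)
$\left(-53 + 86\right) A{\left(a{\left(-5,\frac{M{\left(5 \right)}}{6} \right)} \right)} = \left(-53 + 86\right) \left(- 3 \left(- \frac{2}{4 \cdot \frac{1}{6}}\right)\right) = 33 \left(- 3 \left(- \frac{2}{4 \cdot \frac{1}{6}}\right)\right) = 33 \left(- 3 \left(- \frac{2}{\frac{2}{3}}\right)\right) = 33 \left(- 3 \left(\left(-2\right) \frac{3}{2}\right)\right) = 33 \left(\left(-3\right) \left(-3\right)\right) = 33 \cdot 9 = 297$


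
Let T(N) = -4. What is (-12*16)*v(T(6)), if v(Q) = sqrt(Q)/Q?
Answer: 96*I ≈ 96.0*I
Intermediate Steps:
v(Q) = 1/sqrt(Q)
(-12*16)*v(T(6)) = (-12*16)/sqrt(-4) = -(-96)*I = 96*I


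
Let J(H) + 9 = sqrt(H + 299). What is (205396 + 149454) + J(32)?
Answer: 354841 + sqrt(331) ≈ 3.5486e+5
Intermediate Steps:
J(H) = -9 + sqrt(299 + H) (J(H) = -9 + sqrt(H + 299) = -9 + sqrt(299 + H))
(205396 + 149454) + J(32) = (205396 + 149454) + (-9 + sqrt(299 + 32)) = 354850 + (-9 + sqrt(331)) = 354841 + sqrt(331)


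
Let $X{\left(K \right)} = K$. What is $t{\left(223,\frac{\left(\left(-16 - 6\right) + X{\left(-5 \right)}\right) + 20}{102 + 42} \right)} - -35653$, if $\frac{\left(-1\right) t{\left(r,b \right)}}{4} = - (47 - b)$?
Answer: $\frac{1290283}{36} \approx 35841.0$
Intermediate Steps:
$t{\left(r,b \right)} = 188 - 4 b$ ($t{\left(r,b \right)} = - 4 \left(- (47 - b)\right) = - 4 \left(-47 + b\right) = 188 - 4 b$)
$t{\left(223,\frac{\left(\left(-16 - 6\right) + X{\left(-5 \right)}\right) + 20}{102 + 42} \right)} - -35653 = \left(188 - 4 \frac{\left(\left(-16 - 6\right) - 5\right) + 20}{102 + 42}\right) - -35653 = \left(188 - 4 \frac{\left(-22 - 5\right) + 20}{144}\right) + 35653 = \left(188 - 4 \left(-27 + 20\right) \frac{1}{144}\right) + 35653 = \left(188 - 4 \left(\left(-7\right) \frac{1}{144}\right)\right) + 35653 = \left(188 - - \frac{7}{36}\right) + 35653 = \left(188 + \frac{7}{36}\right) + 35653 = \frac{6775}{36} + 35653 = \frac{1290283}{36}$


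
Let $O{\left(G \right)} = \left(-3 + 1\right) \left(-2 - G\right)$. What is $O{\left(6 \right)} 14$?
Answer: $224$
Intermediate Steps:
$O{\left(G \right)} = 4 + 2 G$ ($O{\left(G \right)} = - 2 \left(-2 - G\right) = 4 + 2 G$)
$O{\left(6 \right)} 14 = \left(4 + 2 \cdot 6\right) 14 = \left(4 + 12\right) 14 = 16 \cdot 14 = 224$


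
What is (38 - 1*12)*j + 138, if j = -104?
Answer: -2566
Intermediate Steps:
(38 - 1*12)*j + 138 = (38 - 1*12)*(-104) + 138 = (38 - 12)*(-104) + 138 = 26*(-104) + 138 = -2704 + 138 = -2566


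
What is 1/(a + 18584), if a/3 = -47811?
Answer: -1/124849 ≈ -8.0097e-6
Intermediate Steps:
a = -143433 (a = 3*(-47811) = -143433)
1/(a + 18584) = 1/(-143433 + 18584) = 1/(-124849) = -1/124849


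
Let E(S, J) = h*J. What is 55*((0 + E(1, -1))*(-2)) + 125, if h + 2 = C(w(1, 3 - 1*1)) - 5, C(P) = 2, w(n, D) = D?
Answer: -425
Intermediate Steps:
h = -5 (h = -2 + (2 - 5) = -2 - 3 = -5)
E(S, J) = -5*J
55*((0 + E(1, -1))*(-2)) + 125 = 55*((0 - 5*(-1))*(-2)) + 125 = 55*((0 + 5)*(-2)) + 125 = 55*(5*(-2)) + 125 = 55*(-10) + 125 = -550 + 125 = -425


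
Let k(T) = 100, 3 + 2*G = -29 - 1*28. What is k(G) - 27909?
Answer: -27809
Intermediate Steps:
G = -30 (G = -3/2 + (-29 - 1*28)/2 = -3/2 + (-29 - 28)/2 = -3/2 + (½)*(-57) = -3/2 - 57/2 = -30)
k(G) - 27909 = 100 - 27909 = -27809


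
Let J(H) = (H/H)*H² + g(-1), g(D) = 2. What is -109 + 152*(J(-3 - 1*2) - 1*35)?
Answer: -1325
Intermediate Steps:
J(H) = 2 + H² (J(H) = (H/H)*H² + 2 = 1*H² + 2 = H² + 2 = 2 + H²)
-109 + 152*(J(-3 - 1*2) - 1*35) = -109 + 152*((2 + (-3 - 1*2)²) - 1*35) = -109 + 152*((2 + (-3 - 2)²) - 35) = -109 + 152*((2 + (-5)²) - 35) = -109 + 152*((2 + 25) - 35) = -109 + 152*(27 - 35) = -109 + 152*(-8) = -109 - 1216 = -1325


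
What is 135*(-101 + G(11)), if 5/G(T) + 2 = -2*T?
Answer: -109305/8 ≈ -13663.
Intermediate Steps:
G(T) = 5/(-2 - 2*T)
135*(-101 + G(11)) = 135*(-101 - 5/(2 + 2*11)) = 135*(-101 - 5/(2 + 22)) = 135*(-101 - 5/24) = 135*(-2429/24) = -109305/8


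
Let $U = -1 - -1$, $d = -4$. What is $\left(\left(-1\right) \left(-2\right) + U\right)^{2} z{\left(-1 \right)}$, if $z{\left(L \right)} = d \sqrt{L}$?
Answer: $- 16 i \approx - 16.0 i$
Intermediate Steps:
$z{\left(L \right)} = - 4 \sqrt{L}$
$U = 0$ ($U = -1 + 1 = 0$)
$\left(\left(-1\right) \left(-2\right) + U\right)^{2} z{\left(-1 \right)} = \left(\left(-1\right) \left(-2\right) + 0\right)^{2} \left(- 4 \sqrt{-1}\right) = \left(2 + 0\right)^{2} \left(- 4 i\right) = 2^{2} \left(- 4 i\right) = 4 \left(- 4 i\right) = - 16 i$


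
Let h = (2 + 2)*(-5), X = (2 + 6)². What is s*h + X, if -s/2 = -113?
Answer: -4456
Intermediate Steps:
X = 64 (X = 8² = 64)
h = -20 (h = 4*(-5) = -20)
s = 226 (s = -2*(-113) = 226)
s*h + X = 226*(-20) + 64 = -4520 + 64 = -4456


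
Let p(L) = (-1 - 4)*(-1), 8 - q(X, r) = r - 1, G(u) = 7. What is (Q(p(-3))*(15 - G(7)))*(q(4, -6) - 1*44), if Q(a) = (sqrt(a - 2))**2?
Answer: -696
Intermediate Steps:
q(X, r) = 9 - r (q(X, r) = 8 - (r - 1) = 8 - (-1 + r) = 8 + (1 - r) = 9 - r)
p(L) = 5 (p(L) = -5*(-1) = 5)
Q(a) = -2 + a (Q(a) = (sqrt(-2 + a))**2 = -2 + a)
(Q(p(-3))*(15 - G(7)))*(q(4, -6) - 1*44) = ((-2 + 5)*(15 - 1*7))*((9 - 1*(-6)) - 1*44) = (3*(15 - 7))*((9 + 6) - 44) = (3*8)*(15 - 44) = 24*(-29) = -696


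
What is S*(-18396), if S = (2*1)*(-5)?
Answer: 183960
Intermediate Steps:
S = -10 (S = 2*(-5) = -10)
S*(-18396) = -10*(-18396) = 183960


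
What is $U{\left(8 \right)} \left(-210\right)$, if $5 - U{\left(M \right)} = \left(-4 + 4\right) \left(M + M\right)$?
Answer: $-1050$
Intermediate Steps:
$U{\left(M \right)} = 5$ ($U{\left(M \right)} = 5 - \left(-4 + 4\right) \left(M + M\right) = 5 - 0 \cdot 2 M = 5 - 0 = 5 + 0 = 5$)
$U{\left(8 \right)} \left(-210\right) = 5 \left(-210\right) = -1050$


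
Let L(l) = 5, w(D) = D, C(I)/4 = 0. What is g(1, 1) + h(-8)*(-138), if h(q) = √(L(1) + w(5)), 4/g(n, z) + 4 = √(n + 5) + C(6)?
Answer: -8/5 - 138*√10 - 2*√6/5 ≈ -438.97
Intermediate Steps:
C(I) = 0 (C(I) = 4*0 = 0)
g(n, z) = 4/(-4 + √(5 + n)) (g(n, z) = 4/(-4 + (√(n + 5) + 0)) = 4/(-4 + (√(5 + n) + 0)) = 4/(-4 + √(5 + n)))
h(q) = √10 (h(q) = √(5 + 5) = √10)
g(1, 1) + h(-8)*(-138) = 4/(-4 + √(5 + 1)) + √10*(-138) = 4/(-4 + √6) - 138*√10 = -138*√10 + 4/(-4 + √6)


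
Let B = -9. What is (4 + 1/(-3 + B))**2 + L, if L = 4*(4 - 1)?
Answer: 3937/144 ≈ 27.340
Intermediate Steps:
L = 12 (L = 4*3 = 12)
(4 + 1/(-3 + B))**2 + L = (4 + 1/(-3 - 9))**2 + 12 = (4 + 1/(-12))**2 + 12 = (4 - 1/12)**2 + 12 = (47/12)**2 + 12 = 2209/144 + 12 = 3937/144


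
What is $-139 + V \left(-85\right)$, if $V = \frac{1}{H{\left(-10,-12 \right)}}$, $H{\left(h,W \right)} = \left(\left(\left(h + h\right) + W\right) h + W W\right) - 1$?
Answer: $- \frac{64442}{463} \approx -139.18$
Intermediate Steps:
$H{\left(h,W \right)} = -1 + W^{2} + h \left(W + 2 h\right)$ ($H{\left(h,W \right)} = \left(\left(2 h + W\right) h + W^{2}\right) - 1 = \left(\left(W + 2 h\right) h + W^{2}\right) - 1 = \left(h \left(W + 2 h\right) + W^{2}\right) - 1 = \left(W^{2} + h \left(W + 2 h\right)\right) - 1 = -1 + W^{2} + h \left(W + 2 h\right)$)
$V = \frac{1}{463}$ ($V = \frac{1}{-1 + \left(-12\right)^{2} + 2 \left(-10\right)^{2} - -120} = \frac{1}{-1 + 144 + 2 \cdot 100 + 120} = \frac{1}{-1 + 144 + 200 + 120} = \frac{1}{463} \approx 0.0021598$)
$-139 + V \left(-85\right) = -139 + \frac{1}{463} \left(-85\right) = -139 - \frac{85}{463} = - \frac{64442}{463}$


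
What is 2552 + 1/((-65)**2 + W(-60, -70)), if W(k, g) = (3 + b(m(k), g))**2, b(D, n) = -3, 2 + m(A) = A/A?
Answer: 10782201/4225 ≈ 2552.0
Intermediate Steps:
m(A) = -1 (m(A) = -2 + A/A = -2 + 1 = -1)
W(k, g) = 0 (W(k, g) = (3 - 3)**2 = 0**2 = 0)
2552 + 1/((-65)**2 + W(-60, -70)) = 2552 + 1/((-65)**2 + 0) = 2552 + 1/(4225 + 0) = 2552 + 1/4225 = 10782201/4225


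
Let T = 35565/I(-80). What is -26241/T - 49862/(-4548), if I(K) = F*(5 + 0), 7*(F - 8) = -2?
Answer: -660316805/37741578 ≈ -17.496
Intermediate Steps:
F = 54/7 (F = 8 + (1/7)*(-2) = 8 - 2/7 = 54/7 ≈ 7.7143)
I(K) = 270/7 (I(K) = 54*(5 + 0)/7 = (54/7)*5 = 270/7)
T = 16597/18 (T = 35565/(270/7) = 35565*(7/270) = 16597/18 ≈ 922.06)
-26241/T - 49862/(-4548) = -26241/16597/18 - 49862/(-4548) = -26241*18/16597 - 49862*(-1/4548) = -472338/16597 + 24931/2274 = -660316805/37741578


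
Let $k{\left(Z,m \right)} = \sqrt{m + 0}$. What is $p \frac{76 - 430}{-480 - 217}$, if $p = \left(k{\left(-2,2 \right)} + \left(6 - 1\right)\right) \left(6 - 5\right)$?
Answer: $\frac{1770}{697} + \frac{354 \sqrt{2}}{697} \approx 3.2577$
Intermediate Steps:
$k{\left(Z,m \right)} = \sqrt{m}$
$p = 5 + \sqrt{2}$ ($p = \left(\sqrt{2} + \left(6 - 1\right)\right) \left(6 - 5\right) = \left(\sqrt{2} + \left(6 - 1\right)\right) 1 = \left(\sqrt{2} + 5\right) 1 = \left(5 + \sqrt{2}\right) 1 = 5 + \sqrt{2} \approx 6.4142$)
$p \frac{76 - 430}{-480 - 217} = \left(5 + \sqrt{2}\right) \frac{76 - 430}{-480 - 217} = \left(5 + \sqrt{2}\right) \left(- \frac{354}{-697}\right) = \left(5 + \sqrt{2}\right) \left(\left(-354\right) \left(- \frac{1}{697}\right)\right) = \left(5 + \sqrt{2}\right) \frac{354}{697} = \frac{1770}{697} + \frac{354 \sqrt{2}}{697}$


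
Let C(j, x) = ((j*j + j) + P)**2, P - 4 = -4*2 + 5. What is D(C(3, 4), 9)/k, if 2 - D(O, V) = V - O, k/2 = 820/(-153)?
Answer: -12393/820 ≈ -15.113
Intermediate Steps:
k = -1640/153 (k = 2*(820/(-153)) = 2*(820*(-1/153)) = 2*(-820/153) = -1640/153 ≈ -10.719)
P = 1 (P = 4 + (-4*2 + 5) = 4 + (-8 + 5) = 4 - 3 = 1)
C(j, x) = (1 + j + j**2)**2 (C(j, x) = ((j*j + j) + 1)**2 = ((j**2 + j) + 1)**2 = ((j + j**2) + 1)**2 = (1 + j + j**2)**2)
D(O, V) = 2 + O - V (D(O, V) = 2 - (V - O) = 2 + (O - V) = 2 + O - V)
D(C(3, 4), 9)/k = (2 + (1 + 3 + 3**2)**2 - 1*9)/(-1640/153) = (2 + (1 + 3 + 9)**2 - 9)*(-153/1640) = (2 + 13**2 - 9)*(-153/1640) = (2 + 169 - 9)*(-153/1640) = 162*(-153/1640) = -12393/820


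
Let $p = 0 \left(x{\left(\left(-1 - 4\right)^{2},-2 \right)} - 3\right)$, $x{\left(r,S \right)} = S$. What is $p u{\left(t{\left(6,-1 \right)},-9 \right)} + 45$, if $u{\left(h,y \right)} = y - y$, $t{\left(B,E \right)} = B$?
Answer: $45$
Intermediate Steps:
$u{\left(h,y \right)} = 0$
$p = 0$ ($p = 0 \left(-2 - 3\right) = 0 \left(-5\right) = 0$)
$p u{\left(t{\left(6,-1 \right)},-9 \right)} + 45 = 0 \cdot 0 + 45 = 0 + 45 = 45$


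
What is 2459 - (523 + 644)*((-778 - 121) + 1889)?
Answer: -1152871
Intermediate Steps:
2459 - (523 + 644)*((-778 - 121) + 1889) = 2459 - 1167*(-899 + 1889) = 2459 - 1167*990 = 2459 - 1*1155330 = 2459 - 1155330 = -1152871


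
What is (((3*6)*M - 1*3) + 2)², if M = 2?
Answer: 1225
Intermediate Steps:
(((3*6)*M - 1*3) + 2)² = (((3*6)*2 - 1*3) + 2)² = ((18*2 - 3) + 2)² = ((36 - 3) + 2)² = (33 + 2)² = 35² = 1225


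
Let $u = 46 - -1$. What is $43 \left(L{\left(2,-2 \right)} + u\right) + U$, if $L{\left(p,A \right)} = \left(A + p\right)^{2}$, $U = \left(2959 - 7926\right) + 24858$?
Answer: $21912$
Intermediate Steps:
$U = 19891$ ($U = -4967 + 24858 = 19891$)
$u = 47$ ($u = 46 + 1 = 47$)
$43 \left(L{\left(2,-2 \right)} + u\right) + U = 43 \left(\left(-2 + 2\right)^{2} + 47\right) + 19891 = 43 \left(0^{2} + 47\right) + 19891 = 43 \left(0 + 47\right) + 19891 = 43 \cdot 47 + 19891 = 2021 + 19891 = 21912$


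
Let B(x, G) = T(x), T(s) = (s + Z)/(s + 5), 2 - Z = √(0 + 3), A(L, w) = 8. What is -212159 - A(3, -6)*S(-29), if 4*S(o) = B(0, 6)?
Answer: -1060799/5 + 2*√3/5 ≈ -2.1216e+5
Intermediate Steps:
Z = 2 - √3 (Z = 2 - √(0 + 3) = 2 - √3 ≈ 0.26795)
T(s) = (2 + s - √3)/(5 + s) (T(s) = (s + (2 - √3))/(s + 5) = (2 + s - √3)/(5 + s))
B(x, G) = (2 + x - √3)/(5 + x)
S(o) = ⅒ - √3/20 (S(o) = ((2 + 0 - √3)/(5 + 0))/4 = ((2 - √3)/5)/4 = (⅖ - √3/5)/4 = ⅒ - √3/20)
-212159 - A(3, -6)*S(-29) = -212159 - 8*(⅒ - √3/20) = -212159 - (⅘ - 2*√3/5) = -212159 + (-⅘ + 2*√3/5) = -1060799/5 + 2*√3/5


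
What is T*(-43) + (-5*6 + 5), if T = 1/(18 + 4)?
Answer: -593/22 ≈ -26.955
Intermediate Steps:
T = 1/22 ≈ 0.045455
T*(-43) + (-5*6 + 5) = (1/22)*(-43) + (-5*6 + 5) = -43/22 + (-30 + 5) = -43/22 - 25 = -593/22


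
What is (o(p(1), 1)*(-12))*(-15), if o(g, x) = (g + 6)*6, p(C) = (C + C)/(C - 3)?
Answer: 5400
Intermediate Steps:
p(C) = 2*C/(-3 + C) (p(C) = (2*C)/(-3 + C) = 2*C/(-3 + C))
o(g, x) = 36 + 6*g (o(g, x) = (6 + g)*6 = 36 + 6*g)
(o(p(1), 1)*(-12))*(-15) = ((36 + 6*(2*1/(-3 + 1)))*(-12))*(-15) = ((36 + 6*(2*1/(-2)))*(-12))*(-15) = ((36 + 6*(2*1*(-1/2)))*(-12))*(-15) = ((36 + 6*(-1))*(-12))*(-15) = ((36 - 6)*(-12))*(-15) = (30*(-12))*(-15) = -360*(-15) = 5400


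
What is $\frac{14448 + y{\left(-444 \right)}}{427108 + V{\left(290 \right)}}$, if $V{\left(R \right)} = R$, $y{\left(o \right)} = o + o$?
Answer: $\frac{2260}{71233} \approx 0.031727$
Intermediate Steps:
$y{\left(o \right)} = 2 o$
$\frac{14448 + y{\left(-444 \right)}}{427108 + V{\left(290 \right)}} = \frac{14448 + 2 \left(-444\right)}{427108 + 290} = \frac{14448 - 888}{427398} = 13560 \cdot \frac{1}{427398} = \frac{2260}{71233}$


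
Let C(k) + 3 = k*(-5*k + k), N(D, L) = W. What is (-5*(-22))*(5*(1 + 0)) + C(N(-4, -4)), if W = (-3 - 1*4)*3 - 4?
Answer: -1953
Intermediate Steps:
W = -25 (W = (-3 - 4)*3 - 4 = -7*3 - 4 = -21 - 4 = -25)
N(D, L) = -25
C(k) = -3 - 4*k**2 (C(k) = -3 + k*(-5*k + k) = -3 + k*(-4*k) = -3 - 4*k**2)
(-5*(-22))*(5*(1 + 0)) + C(N(-4, -4)) = (-5*(-22))*(5*(1 + 0)) + (-3 - 4*(-25)**2) = 110*(5*1) + (-3 - 4*625) = 110*5 + (-3 - 2500) = 550 - 2503 = -1953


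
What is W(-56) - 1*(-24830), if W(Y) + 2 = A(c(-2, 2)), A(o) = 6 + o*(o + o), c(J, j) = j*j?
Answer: 24866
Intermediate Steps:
c(J, j) = j**2
A(o) = 6 + 2*o**2 (A(o) = 6 + o*(2*o) = 6 + 2*o**2)
W(Y) = 36 (W(Y) = -2 + (6 + 2*(2**2)**2) = -2 + (6 + 2*4**2) = -2 + (6 + 2*16) = -2 + (6 + 32) = -2 + 38 = 36)
W(-56) - 1*(-24830) = 36 - 1*(-24830) = 36 + 24830 = 24866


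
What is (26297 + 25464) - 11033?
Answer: 40728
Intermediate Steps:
(26297 + 25464) - 11033 = 51761 - 11033 = 40728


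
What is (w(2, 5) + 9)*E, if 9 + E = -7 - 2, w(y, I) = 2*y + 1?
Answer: -252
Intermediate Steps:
w(y, I) = 1 + 2*y
E = -18 (E = -9 + (-7 - 2) = -9 - 9 = -18)
(w(2, 5) + 9)*E = ((1 + 2*2) + 9)*(-18) = ((1 + 4) + 9)*(-18) = (5 + 9)*(-18) = 14*(-18) = -252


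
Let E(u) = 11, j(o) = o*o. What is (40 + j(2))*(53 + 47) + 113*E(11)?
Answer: 5643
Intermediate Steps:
j(o) = o²
(40 + j(2))*(53 + 47) + 113*E(11) = (40 + 2²)*(53 + 47) + 113*11 = (40 + 4)*100 + 1243 = 44*100 + 1243 = 4400 + 1243 = 5643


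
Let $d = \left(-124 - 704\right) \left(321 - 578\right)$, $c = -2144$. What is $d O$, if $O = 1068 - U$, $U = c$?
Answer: $683500752$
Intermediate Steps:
$U = -2144$
$O = 3212$ ($O = 1068 - -2144 = 1068 + 2144 = 3212$)
$d = 212796$ ($d = \left(-828\right) \left(-257\right) = 212796$)
$d O = 212796 \cdot 3212 = 683500752$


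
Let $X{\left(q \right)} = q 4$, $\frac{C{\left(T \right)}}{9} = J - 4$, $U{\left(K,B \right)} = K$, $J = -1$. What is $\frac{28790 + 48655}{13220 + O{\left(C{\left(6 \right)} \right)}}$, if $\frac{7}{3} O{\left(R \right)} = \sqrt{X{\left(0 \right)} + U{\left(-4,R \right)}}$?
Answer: $\frac{12541830525}{2140912909} - \frac{1626345 i}{4281825818} \approx 5.8582 - 0.00037983 i$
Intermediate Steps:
$C{\left(T \right)} = -45$ ($C{\left(T \right)} = 9 \left(-1 - 4\right) = 9 \left(-5\right) = -45$)
$X{\left(q \right)} = 4 q$
$O{\left(R \right)} = \frac{6 i}{7}$ ($O{\left(R \right)} = \frac{3 \sqrt{4 \cdot 0 - 4}}{7} = \frac{3 \sqrt{0 - 4}}{7} = \frac{3 \sqrt{-4}}{7} = \frac{3 \cdot 2 i}{7} = \frac{6 i}{7}$)
$\frac{28790 + 48655}{13220 + O{\left(C{\left(6 \right)} \right)}} = \frac{28790 + 48655}{13220 + \frac{6 i}{7}} = 77445 \frac{49 \left(13220 - \frac{6 i}{7}\right)}{8563651636} = \frac{3794805 \left(13220 - \frac{6 i}{7}\right)}{8563651636}$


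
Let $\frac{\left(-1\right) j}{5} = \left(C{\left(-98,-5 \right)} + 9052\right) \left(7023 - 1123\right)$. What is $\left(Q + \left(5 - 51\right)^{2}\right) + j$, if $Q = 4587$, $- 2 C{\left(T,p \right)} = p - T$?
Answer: $-265655547$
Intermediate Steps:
$C{\left(T,p \right)} = \frac{T}{2} - \frac{p}{2}$ ($C{\left(T,p \right)} = - \frac{p - T}{2} = \frac{T}{2} - \frac{p}{2}$)
$j = -265662250$ ($j = - 5 \left(\left(\frac{1}{2} \left(-98\right) - - \frac{5}{2}\right) + 9052\right) \left(7023 - 1123\right) = - 5 \left(\left(-49 + \frac{5}{2}\right) + 9052\right) 5900 = - 5 \left(- \frac{93}{2} + 9052\right) 5900 = - 5 \cdot \frac{18011}{2} \cdot 5900 = \left(-5\right) 53132450 = -265662250$)
$\left(Q + \left(5 - 51\right)^{2}\right) + j = \left(4587 + \left(5 - 51\right)^{2}\right) - 265662250 = \left(4587 + \left(-46\right)^{2}\right) - 265662250 = \left(4587 + 2116\right) - 265662250 = 6703 - 265662250 = -265655547$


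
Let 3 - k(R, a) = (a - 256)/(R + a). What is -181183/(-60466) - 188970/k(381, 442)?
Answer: -3134466118557/46014626 ≈ -68119.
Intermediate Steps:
k(R, a) = 3 - (-256 + a)/(R + a) (k(R, a) = 3 - (a - 256)/(R + a) = 3 - (-256 + a)/(R + a))
-181183/(-60466) - 188970/k(381, 442) = -181183/(-60466) - 188970*(381 + 442)/(256 + 2*442 + 3*381) = -181183*(-1/60466) - 188970*823/(256 + 884 + 1143) = 181183/60466 - 188970/((1/823)*2283) = 181183/60466 - 188970/2283/823 = 181183/60466 - 188970*823/2283 = 181183/60466 - 51840770/761 = -3134466118557/46014626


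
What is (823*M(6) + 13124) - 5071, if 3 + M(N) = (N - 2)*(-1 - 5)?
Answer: -14168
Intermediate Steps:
M(N) = 9 - 6*N (M(N) = -3 + (N - 2)*(-1 - 5) = -3 + (-2 + N)*(-6) = -3 + (12 - 6*N) = 9 - 6*N)
(823*M(6) + 13124) - 5071 = (823*(9 - 6*6) + 13124) - 5071 = (823*(9 - 36) + 13124) - 5071 = (823*(-27) + 13124) - 5071 = (-22221 + 13124) - 5071 = -9097 - 5071 = -14168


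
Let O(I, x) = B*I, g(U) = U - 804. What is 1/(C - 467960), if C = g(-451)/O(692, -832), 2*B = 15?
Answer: -1038/485742731 ≈ -2.1369e-6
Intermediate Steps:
B = 15/2 (B = (½)*15 = 15/2 ≈ 7.5000)
g(U) = -804 + U
O(I, x) = 15*I/2
C = -251/1038 (C = (-804 - 451)/(((15/2)*692)) = -1255/5190 = -1255*1/5190 = -251/1038 ≈ -0.24181)
1/(C - 467960) = 1/(-251/1038 - 467960) = 1/(-485742731/1038) = -1038/485742731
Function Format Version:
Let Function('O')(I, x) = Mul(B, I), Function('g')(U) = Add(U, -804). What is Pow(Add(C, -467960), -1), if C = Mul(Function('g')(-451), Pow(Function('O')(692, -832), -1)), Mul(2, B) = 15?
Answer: Rational(-1038, 485742731) ≈ -2.1369e-6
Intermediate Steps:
B = Rational(15, 2) (B = Mul(Rational(1, 2), 15) = Rational(15, 2) ≈ 7.5000)
Function('g')(U) = Add(-804, U)
Function('O')(I, x) = Mul(Rational(15, 2), I)
C = Rational(-251, 1038) (C = Mul(Add(-804, -451), Pow(Mul(Rational(15, 2), 692), -1)) = Mul(-1255, Pow(5190, -1)) = Mul(-1255, Rational(1, 5190)) = Rational(-251, 1038) ≈ -0.24181)
Pow(Add(C, -467960), -1) = Pow(Add(Rational(-251, 1038), -467960), -1) = Pow(Rational(-485742731, 1038), -1) = Rational(-1038, 485742731)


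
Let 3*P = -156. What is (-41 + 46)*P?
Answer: -260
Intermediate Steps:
P = -52 (P = (1/3)*(-156) = -52)
(-41 + 46)*P = (-41 + 46)*(-52) = 5*(-52) = -260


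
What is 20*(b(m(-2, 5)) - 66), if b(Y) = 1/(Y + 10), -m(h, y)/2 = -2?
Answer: -9230/7 ≈ -1318.6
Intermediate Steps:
m(h, y) = 4 (m(h, y) = -2*(-2) = 4)
b(Y) = 1/(10 + Y)
20*(b(m(-2, 5)) - 66) = 20*(1/(10 + 4) - 66) = 20*(1/14 - 66) = 20*(-923/14) = -9230/7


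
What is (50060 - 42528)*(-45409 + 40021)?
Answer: -40582416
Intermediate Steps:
(50060 - 42528)*(-45409 + 40021) = 7532*(-5388) = -40582416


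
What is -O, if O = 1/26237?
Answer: -1/26237 ≈ -3.8114e-5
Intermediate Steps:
O = 1/26237 ≈ 3.8114e-5
-O = -1*1/26237 = -1/26237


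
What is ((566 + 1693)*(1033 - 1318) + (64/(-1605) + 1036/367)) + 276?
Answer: -379065355573/589035 ≈ -6.4354e+5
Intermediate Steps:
((566 + 1693)*(1033 - 1318) + (64/(-1605) + 1036/367)) + 276 = (2259*(-285) + (64*(-1/1605) + 1036*(1/367))) + 276 = (-643815 + (-64/1605 + 1036/367)) + 276 = (-643815 + 1639292/589035) + 276 = -379227929233/589035 + 276 = -379065355573/589035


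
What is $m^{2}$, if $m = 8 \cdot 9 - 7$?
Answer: $4225$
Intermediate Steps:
$m = 65$ ($m = 72 - 7 = 65$)
$m^{2} = 65^{2} = 4225$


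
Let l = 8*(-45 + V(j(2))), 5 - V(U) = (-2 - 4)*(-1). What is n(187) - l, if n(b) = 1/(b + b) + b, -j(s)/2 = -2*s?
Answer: 207571/374 ≈ 555.00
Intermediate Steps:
j(s) = 4*s (j(s) = -(-4)*s = 4*s)
V(U) = -1 (V(U) = 5 - (-2 - 4)*(-1) = 5 - (-6)*(-1) = 5 - 1*6 = 5 - 6 = -1)
n(b) = b + 1/(2*b) (n(b) = 1/(2*b) + b = b + 1/(2*b))
l = -368 (l = 8*(-45 - 1) = 8*(-46) = -368)
n(187) - l = (187 + (½)/187) - 1*(-368) = (187 + (½)*(1/187)) + 368 = (187 + 1/374) + 368 = 69939/374 + 368 = 207571/374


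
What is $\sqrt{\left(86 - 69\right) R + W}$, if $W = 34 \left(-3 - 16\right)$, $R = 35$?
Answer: $i \sqrt{51} \approx 7.1414 i$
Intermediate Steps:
$W = -646$ ($W = 34 \left(-19\right) = -646$)
$\sqrt{\left(86 - 69\right) R + W} = \sqrt{\left(86 - 69\right) 35 - 646} = \sqrt{17 \cdot 35 - 646} = \sqrt{595 - 646} = \sqrt{-51} = i \sqrt{51}$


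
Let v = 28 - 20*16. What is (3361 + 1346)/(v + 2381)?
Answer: 4707/2089 ≈ 2.2532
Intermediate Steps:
v = -292 (v = 28 - 320 = -292)
(3361 + 1346)/(v + 2381) = (3361 + 1346)/(-292 + 2381) = 4707/2089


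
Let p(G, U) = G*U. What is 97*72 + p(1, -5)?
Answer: 6979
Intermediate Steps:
97*72 + p(1, -5) = 97*72 + 1*(-5) = 6984 - 5 = 6979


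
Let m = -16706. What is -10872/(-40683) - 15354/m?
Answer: 134379069/113275033 ≈ 1.1863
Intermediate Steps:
-10872/(-40683) - 15354/m = -10872/(-40683) - 15354/(-16706) = -10872*(-1/40683) - 15354*(-1/16706) = 3624/13561 + 7677/8353 = 134379069/113275033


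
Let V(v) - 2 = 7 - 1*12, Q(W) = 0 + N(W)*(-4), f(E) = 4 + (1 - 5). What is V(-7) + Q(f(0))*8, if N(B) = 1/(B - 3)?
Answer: 23/3 ≈ 7.6667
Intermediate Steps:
N(B) = 1/(-3 + B)
f(E) = 0 (f(E) = 4 - 4 = 0)
Q(W) = -4/(-3 + W) (Q(W) = 0 - 4/(-3 + W) = -4/(-3 + W))
V(v) = -3 (V(v) = 2 + (7 - 1*12) = 2 + (7 - 12) = 2 - 5 = -3)
V(-7) + Q(f(0))*8 = -3 - 4/(-3 + 0)*8 = -3 - 4/(-3)*8 = -3 - 4*(-⅓)*8 = -3 + (4/3)*8 = -3 + 32/3 = 23/3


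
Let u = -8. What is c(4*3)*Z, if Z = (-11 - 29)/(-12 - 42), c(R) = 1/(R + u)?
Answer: 5/27 ≈ 0.18519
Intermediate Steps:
c(R) = 1/(-8 + R) (c(R) = 1/(R - 8) = 1/(-8 + R))
Z = 20/27 (Z = -40/(-54) = -40*(-1/54) = 20/27 ≈ 0.74074)
c(4*3)*Z = (20/27)/(-8 + 4*3) = (20/27)/(-8 + 12) = (20/27)/4 = (¼)*(20/27) = 5/27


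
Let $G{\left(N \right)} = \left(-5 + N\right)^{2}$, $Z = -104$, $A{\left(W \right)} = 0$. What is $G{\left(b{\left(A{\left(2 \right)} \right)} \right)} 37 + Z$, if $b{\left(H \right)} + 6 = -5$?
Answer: $9368$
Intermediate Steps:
$b{\left(H \right)} = -11$ ($b{\left(H \right)} = -6 - 5 = -11$)
$G{\left(b{\left(A{\left(2 \right)} \right)} \right)} 37 + Z = \left(-5 - 11\right)^{2} \cdot 37 - 104 = \left(-16\right)^{2} \cdot 37 - 104 = 256 \cdot 37 - 104 = 9472 - 104 = 9368$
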